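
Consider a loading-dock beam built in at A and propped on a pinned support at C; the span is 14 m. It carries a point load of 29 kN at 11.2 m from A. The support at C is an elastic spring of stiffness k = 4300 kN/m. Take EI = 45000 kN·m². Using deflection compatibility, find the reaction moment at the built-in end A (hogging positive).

Remove the prop at C; the released (primary) structure is a cantilever built in at A.
Downward deflection at the released point C due to the loads:
  point load 29 at a = 11.2: Pa²(3L − a)/(6EI) = 18674/EI
Tip deflection under a unit load at C: L³/(3EI) = 914.7/EI.
With EI = 45000 kN·m²: δ_0 = 0.41497 m and δ_{CC} = 0.020326 m/kN.
Compatibility — the spring shortens by R_C/k under the reaction it provides: δ_0 − R_C·δ_{CC} = R_C/k. With 1/k = 0.000233 m/kN, R_C = δ_0 / (δ_{CC} + 1/k) = 0.41497 / (0.020326 + 0.000233) = 20.19 kN.
Moment equilibrium about A: M_A = Σ(load moments about A) − R_C·L = 324.8 − 20.19×14 = 42.21 kN·m.

M_A = 42.21 kN·m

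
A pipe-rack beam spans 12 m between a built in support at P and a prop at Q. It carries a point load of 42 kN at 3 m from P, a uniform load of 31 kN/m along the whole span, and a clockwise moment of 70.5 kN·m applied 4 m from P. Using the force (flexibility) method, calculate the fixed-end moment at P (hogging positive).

Release the roller at Q. Primary structure: cantilever fixed at P.
Primary-structure tip deflection at Q by superposition:
  point load 42 at a = 3: Pa²(3L − a)/(6EI) = 2079/EI
  UDL 31: wL⁴/(8EI) = 80352/EI
  clockwise couple 70.5 at a = 4: M₀a(2L − a)/(2EI) = 2820/EI
  δ_0 = 85251/EI
Tip deflection under a unit load at Q: L³/(3EI) = 576/EI.
Compatibility at Q: δ_0 − R_Q·δ_{QQ} = 0, so R_Q = 85251/576 = 148 kN.
Moment equilibrium about P: M_P = Σ(load moments about P) − R_Q·L = 2428 − 148×12 = 652.4 kN·m.

M_P = 652.4 kN·m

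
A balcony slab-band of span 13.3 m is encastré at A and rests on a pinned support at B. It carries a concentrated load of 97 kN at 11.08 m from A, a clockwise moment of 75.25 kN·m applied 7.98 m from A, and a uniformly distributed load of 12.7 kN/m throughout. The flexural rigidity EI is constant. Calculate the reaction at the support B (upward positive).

Release the roller at B. Primary structure: cantilever fixed at A.
Free-end deflection of the primary structure under the applied loading (downward +):
  point load 97 at a = 11.08: Pa²(3L − a)/(6EI) = 57200/EI
  clockwise couple 75.25 at a = 7.98: M₀a(2L − a)/(2EI) = 5591/EI
  UDL 12.7: wL⁴/(8EI) = 49673/EI
  δ_0 = 112463/EI
Tip deflection under a unit load at B: L³/(3EI) = 784.2/EI.
The prop prevents deflection at B: R_B = δ_0/δ_{BB} = 112463/784.2 = 143.4 kN.

R_B = 143.4 kN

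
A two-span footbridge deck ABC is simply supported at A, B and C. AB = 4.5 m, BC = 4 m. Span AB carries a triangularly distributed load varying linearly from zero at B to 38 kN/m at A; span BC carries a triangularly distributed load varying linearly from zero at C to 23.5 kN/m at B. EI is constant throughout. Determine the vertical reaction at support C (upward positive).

Insert a hinge at B; M_B is the redundant, and each span becomes simply supported.
Rotations at B on the released spans (each span's end-slope, ×1/EI):
  span AB: triangular load, peak 38: 7w₀L³/(360EI) = 67.33/EI
  span BC: triangular load, peak 23.5: w₀L³/(45EI) = 33.42/EI
  relative rotation θ_0 = (67.33 + 33.42)/EI = 100.8/EI
A unit hogging moment at B produces rotation L₁/(3EI) + L₂/(3EI) = 2.833/EI.
Compatibility: M_B·(L₁+L₂)/(3EI) = θ_0, giving M_B = 35.56 kN·m (hogging).
Span BC, ΣM about C: R_B^{BC}·4 = 125.3 + 35.56, so R_B^{BC} = 40.22 kN and R_C = 47 − 40.22 = 6.777 kN.

R_C = 6.777 kN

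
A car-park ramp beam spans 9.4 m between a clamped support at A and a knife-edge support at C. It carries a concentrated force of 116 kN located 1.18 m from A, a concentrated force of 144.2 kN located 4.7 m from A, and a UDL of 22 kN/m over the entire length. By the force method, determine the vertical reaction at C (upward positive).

R_C = 125.2 kN

Take the reaction at C as the redundant and release it; the primary structure is a cantilever fixed at A.
Primary-structure tip deflection at C by superposition:
  point load 116 at a = 1.18: Pa²(3L − a)/(6EI) = 727.4/EI
  point load 144.2 at a = 4.7: Pa²(3L − a)/(6EI) = 12476/EI
  UDL 22: wL⁴/(8EI) = 21471/EI
  δ_0 = 34674/EI
Tip deflection under a unit load at C: L³/(3EI) = 276.9/EI.
Compatibility at C: δ_0 − R_C·δ_{CC} = 0, so R_C = 34674/276.9 = 125.2 kN.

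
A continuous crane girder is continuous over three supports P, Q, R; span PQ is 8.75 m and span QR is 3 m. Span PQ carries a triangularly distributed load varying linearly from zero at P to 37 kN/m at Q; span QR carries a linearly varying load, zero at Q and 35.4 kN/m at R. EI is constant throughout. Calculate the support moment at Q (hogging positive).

Release continuity at Q by inserting a hinge; the redundant is the internal moment M_Q. The primary structure is two simply-supported spans PQ and QR.
Rotations at Q on the released spans (each span's end-slope, ×1/EI):
  span PQ: triangular load, peak 37: w₀L³/(45EI) = 550.8/EI
  span QR: triangular load, peak 35.4: 7w₀L³/(360EI) = 18.59/EI
  relative rotation θ_0 = (550.8 + 18.59)/EI = 569.4/EI
A unit hogging moment at Q produces rotation L₁/(3EI) + L₂/(3EI) = 3.917/EI.
Slope continuity at Q: θ_0 = M_Q·3.917/EI, so M_Q = 569.4/3.917 = 145.4 kN·m (hogging).

M_Q = 145.4 kN·m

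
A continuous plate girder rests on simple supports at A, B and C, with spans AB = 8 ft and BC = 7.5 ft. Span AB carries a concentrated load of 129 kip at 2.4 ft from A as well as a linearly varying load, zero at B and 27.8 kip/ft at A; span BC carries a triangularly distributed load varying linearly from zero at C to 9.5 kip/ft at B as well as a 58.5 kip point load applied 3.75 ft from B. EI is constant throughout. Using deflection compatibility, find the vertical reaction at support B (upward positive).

Insert a hinge at B; M_B is the redundant, and each span becomes simply supported.
Discontinuity in slope at B on the released structure — sum the simple-span end rotations:
  span AB: point load 129 at a = 2.4: Pab(L + a)/(6LEI) = 375.6/EI
  span AB: triangular load, peak 27.8: 7w₀L³/(360EI) = 276.8/EI
  span BC: triangular load, peak 9.5: w₀L³/(45EI) = 89.06/EI
  span BC: point load 58.5 at a = 3.75: Pab(L + b)/(6LEI) = 205.7/EI
  relative rotation θ_0 = (652.4 + 294.7)/EI = 947.1/EI
A unit hogging moment at B produces rotation L₁/(3EI) + L₂/(3EI) = 5.167/EI.
Compatibility: M_B·(L₁+L₂)/(3EI) = θ_0, giving M_B = 183.3 kip·ft (hogging).
Span AB, ΣM about A with M_B applied at B: R_B^{AB}·8 = 606.1 + 183.3, so R_B^{AB} = 98.68 kip and R_A = 240.2 − 98.68 = 141.5 kip.
Span BC, ΣM about C: R_B^{BC}·7.5 = 397.5 + 183.3, so R_B^{BC} = 77.44 kip and R_C = 94.12 − 77.44 = 16.68 kip.
R_B = 98.68 + 77.44 = 176.1 kip.

R_B = 176.1 kip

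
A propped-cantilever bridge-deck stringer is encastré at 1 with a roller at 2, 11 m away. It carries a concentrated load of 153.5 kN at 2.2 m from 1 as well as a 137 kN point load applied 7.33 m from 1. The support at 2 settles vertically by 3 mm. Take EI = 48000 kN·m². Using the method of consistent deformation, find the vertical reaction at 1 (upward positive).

Take the reaction at 2 as the redundant and release it; the primary structure is a cantilever fixed at 1.
Free-end deflection of the primary structure under the applied loading (downward +):
  point load 153.5 at a = 2.2: Pa²(3L − a)/(6EI) = 3814/EI
  point load 137 at a = 7.33: Pa²(3L − a)/(6EI) = 31492/EI
  δ_0 = 35306/EI
Flexibility coefficient — unit upward force at 2: δ_{22} = L³/(3EI) = 443.7/EI.
With EI = 48000 kN·m²: δ_0 = 0.73554 m and δ_{22} = 0.009243 m/kN.
Compatibility — the beam at 2 must follow the support down by 0.003 m: δ_0 − R_2·δ_{22} = 0.003, so R_2 = (0.73554 − 0.003)/0.009243 = 79.25 kN.
Vertical equilibrium: R_1 = ΣP − R_2 = 290.5 − 79.25 = 211.2 kN.

R_1 = 211.2 kN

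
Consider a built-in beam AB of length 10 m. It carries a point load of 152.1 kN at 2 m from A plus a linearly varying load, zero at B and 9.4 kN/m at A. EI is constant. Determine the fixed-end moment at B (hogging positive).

Release both end moments; the primary structure is a simply-supported span AB with redundants M_A and M_B.
End rotations of the released simple span under the applied load (×1/EI):
  at A: point load 152.1 at a = 2: Pab(L + b)/(6LEI) = 730.1/EI
  at B: point load 152.1 at a = 2: Pab(L + a)/(6LEI) = 486.7/EI
  at A: triangular load, peak 9.4: w₀L³/(45EI) = 208.9/EI
  at B: triangular load, peak 9.4: 7w₀L³/(360EI) = 182.8/EI
  θ_A0 = 939/EI,  θ_B0 = 669.5/EI
Flexibility coefficients: a unit moment at one end gives L/(3EI) there and L/(6EI) at the far end, so f₁₁ = f₂₂ = 3.333/EI and f₁₂ = f₂₁ = 1.667/EI.
Compatibility — zero rotation at each built-in end:
  3.333 M_A + 1.667 M_B = 939
  1.667 M_A + 3.333 M_B = 669.5
Solving the pair gives M_A = 241.7 kN·m and M_B = 80.01 kN·m (hogging).

M_B = 80.01 kN·m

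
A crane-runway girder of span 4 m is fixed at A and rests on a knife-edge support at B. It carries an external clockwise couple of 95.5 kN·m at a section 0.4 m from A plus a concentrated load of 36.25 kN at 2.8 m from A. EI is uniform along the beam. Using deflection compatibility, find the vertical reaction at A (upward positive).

Remove the prop at B; the released (primary) structure is a cantilever built in at A.
Deflection at B on the released cantilever, summing each load's contribution:
  clockwise couple 95.5 at a = 0.4: M₀a(2L − a)/(2EI) = 145.2/EI
  point load 36.25 at a = 2.8: Pa²(3L − a)/(6EI) = 435.8/EI
  δ_0 = 580.9/EI
Flexibility coefficient — unit upward force at B: δ_{BB} = L³/(3EI) = 21.33/EI.
The prop prevents deflection at B: R_B = δ_0/δ_{BB} = 580.9/21.33 = 27.23 kN.
Vertical equilibrium: R_A = ΣP − R_B = 36.25 − 27.23 = 9.019 kN.

R_A = 9.019 kN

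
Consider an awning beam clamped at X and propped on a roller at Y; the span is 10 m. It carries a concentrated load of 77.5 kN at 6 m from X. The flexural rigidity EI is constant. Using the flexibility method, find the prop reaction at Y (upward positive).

R_Y = 33.48 kN

Take the reaction at Y as the redundant and release it; the primary structure is a cantilever fixed at X.
Free-end deflection of the primary structure under the applied loading (downward +):
  point load 77.5 at a = 6: Pa²(3L − a)/(6EI) = 11160/EI
Tip deflection under a unit load at Y: L³/(3EI) = 333.3/EI.
Compatibility at Y: δ_0 − R_Y·δ_{YY} = 0, so R_Y = 11160/333.3 = 33.48 kN.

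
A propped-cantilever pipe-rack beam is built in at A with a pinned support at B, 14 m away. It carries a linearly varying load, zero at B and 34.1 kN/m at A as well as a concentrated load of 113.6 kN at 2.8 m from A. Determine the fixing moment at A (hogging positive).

Remove the prop at B; the released (primary) structure is a cantilever built in at A.
Free-end deflection of the primary structure under the applied loading (downward +):
  triangular load, peak 34.1 at the fixed end: w₀L⁴/(30EI) = 43666/EI
  point load 113.6 at a = 2.8: Pa²(3L − a)/(6EI) = 5819/EI
  δ_0 = 49485/EI
Flexibility coefficient — unit upward force at B: δ_{BB} = L³/(3EI) = 914.7/EI.
Compatibility at B: δ_0 − R_B·δ_{BB} = 0, so R_B = 49485/914.7 = 54.1 kN.
Moment equilibrium about A: M_A = Σ(load moments about A) − R_B·L = 1432 − 54.1×14 = 674.6 kN·m.

M_A = 674.6 kN·m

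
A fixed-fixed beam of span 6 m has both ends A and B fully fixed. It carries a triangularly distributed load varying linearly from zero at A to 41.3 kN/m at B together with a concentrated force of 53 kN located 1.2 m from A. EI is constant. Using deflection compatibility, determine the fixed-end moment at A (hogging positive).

M_A = 90.26 kN·m

Take the two fixed-end moments M_A, M_B as redundants; the released structure is the simple span AB.
On the primary (simply-supported) span, the end slopes from the loading are:
  at A: triangular load, peak 41.3: 7w₀L³/(360EI) = 173.5/EI
  at B: triangular load, peak 41.3: w₀L³/(45EI) = 198.2/EI
  at A: point load 53 at a = 1.2: Pab(L + b)/(6LEI) = 91.58/EI
  at B: point load 53 at a = 1.2: Pab(L + a)/(6LEI) = 61.06/EI
  θ_A0 = 265/EI,  θ_B0 = 259.3/EI
Flexibility coefficients: a unit moment at one end gives L/(3EI) there and L/(6EI) at the far end, so f₁₁ = f₂₂ = 2/EI and f₁₂ = f₂₁ = 1/EI.
Compatibility — zero rotation at each built-in end:
  2 M_A + 1 M_B = 265
  1 M_A + 2 M_B = 259.3
Solving the pair gives M_A = 90.26 kN·m and M_B = 84.52 kN·m (hogging).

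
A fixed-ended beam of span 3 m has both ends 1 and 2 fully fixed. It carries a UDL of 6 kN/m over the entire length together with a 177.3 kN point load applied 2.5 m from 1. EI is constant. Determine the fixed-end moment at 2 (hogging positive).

M_2 = 66.06 kN·m

Release both end moments; the primary structure is a simply-supported span 12 with redundants M_1 and M_2.
End rotations of the released simple span under the applied load (×1/EI):
  at 1: UDL 6: wL³/(24EI) = 6.75/EI
  at 2: UDL 6: wL³/(24EI) = 6.75/EI
  at 1: point load 177.3 at a = 2.5: Pab(L + b)/(6LEI) = 43.09/EI
  at 2: point load 177.3 at a = 2.5: Pab(L + a)/(6LEI) = 67.72/EI
  θ_10 = 49.84/EI,  θ_20 = 74.47/EI
Flexibility coefficients: a unit moment at one end gives L/(3EI) there and L/(6EI) at the far end, so f₁₁ = f₂₂ = 1/EI and f₁₂ = f₂₁ = 0.5/EI.
Compatibility — zero rotation at each built-in end:
  1 M_1 + 0.5 M_2 = 49.84
  0.5 M_1 + 1 M_2 = 74.47
Solving the pair gives M_1 = 16.81 kN·m and M_2 = 66.06 kN·m (hogging).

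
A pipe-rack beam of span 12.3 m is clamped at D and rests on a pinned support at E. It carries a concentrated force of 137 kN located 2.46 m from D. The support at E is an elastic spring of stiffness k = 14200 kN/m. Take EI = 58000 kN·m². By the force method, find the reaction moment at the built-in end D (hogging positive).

Remove the prop at E; the released (primary) structure is a cantilever built in at D.
Deflection at E on the released cantilever, summing each load's contribution:
  point load 137 at a = 2.46: Pa²(3L − a)/(6EI) = 4759/EI
Tip deflection under a unit load at E: L³/(3EI) = 620.3/EI.
With EI = 58000 kN·m²: δ_0 = 0.082049 m and δ_{EE} = 0.010695 m/kN.
Compatibility — the spring shortens by R_E/k under the reaction it provides: δ_0 − R_E·δ_{EE} = R_E/k. With 1/k = 0.00007 m/kN, R_E = δ_0 / (δ_{EE} + 1/k) = 0.082049 / (0.010695 + 0.00007) = 7.622 kN.
Moment equilibrium about D: M_D = Σ(load moments about D) − R_E·L = 337 − 7.622×12.3 = 243.3 kN·m.

M_D = 243.3 kN·m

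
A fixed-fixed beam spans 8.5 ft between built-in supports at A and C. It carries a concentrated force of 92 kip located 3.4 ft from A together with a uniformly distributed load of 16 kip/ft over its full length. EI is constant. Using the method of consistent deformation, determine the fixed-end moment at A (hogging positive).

M_A = 208.9 kip·ft

Take the two fixed-end moments M_A, M_C as redundants; the released structure is the simple span AC.
On the primary (simply-supported) span, the end slopes from the loading are:
  at A: point load 92 at a = 3.4: Pab(L + b)/(6LEI) = 425.4/EI
  at C: point load 92 at a = 3.4: Pab(L + a)/(6LEI) = 372.2/EI
  at A: UDL 16: wL³/(24EI) = 409.4/EI
  at C: UDL 16: wL³/(24EI) = 409.4/EI
  θ_A0 = 834.8/EI,  θ_C0 = 781.6/EI
Flexibility coefficients: a unit moment at one end gives L/(3EI) there and L/(6EI) at the far end, so f₁₁ = f₂₂ = 2.833/EI and f₁₂ = f₂₁ = 1.417/EI.
Compatibility — zero rotation at each built-in end:
  2.833 M_A + 1.417 M_C = 834.8
  1.417 M_A + 2.833 M_C = 781.6
Solving the pair gives M_A = 208.9 kip·ft and M_C = 171.4 kip·ft (hogging).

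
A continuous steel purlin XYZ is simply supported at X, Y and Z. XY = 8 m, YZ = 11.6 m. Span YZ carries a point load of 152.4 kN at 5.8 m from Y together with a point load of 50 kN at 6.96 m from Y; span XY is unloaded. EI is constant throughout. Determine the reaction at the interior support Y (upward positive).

Release continuity at Y by inserting a hinge; the redundant is the internal moment M_Y. The primary structure is two simply-supported spans XY and YZ.
Discontinuity in slope at Y on the released structure — sum the simple-span end rotations:
  span YZ: point load 152.4 at a = 5.8: Pab(L + b)/(6LEI) = 1282/EI
  span YZ: point load 50 at a = 6.96: Pab(L + b)/(6LEI) = 376.8/EI
  relative rotation θ_0 = (0 + 1658)/EI = 1658/EI
A unit hogging moment at Y produces rotation L₁/(3EI) + L₂/(3EI) = 6.533/EI.
Slope continuity at Y: θ_0 = M_Y·6.533/EI, so M_Y = 1658/6.533 = 253.8 kN·m (hogging).
Span XY, ΣM about X with M_Y applied at Y: R_Y^{XY}·8 = 0 + 253.8, so R_Y^{XY} = 31.73 kN and R_X = 0 − 31.73 = -31.73 kN.
Span YZ, ΣM about Z: R_Y^{YZ}·11.6 = 1116 + 253.8, so R_Y^{YZ} = 118.1 kN and R_Z = 202.4 − 118.1 = 84.32 kN.
R_Y = 31.73 + 118.1 = 149.8 kN.

R_Y = 149.8 kN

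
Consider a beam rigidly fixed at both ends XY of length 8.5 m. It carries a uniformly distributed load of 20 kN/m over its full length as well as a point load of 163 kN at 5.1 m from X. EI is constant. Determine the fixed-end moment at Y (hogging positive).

M_Y = 319.9 kN·m

Release both end moments; the primary structure is a simply-supported span XY with redundants M_X and M_Y.
End rotations of the released simple span under the applied load (×1/EI):
  at X: UDL 20: wL³/(24EI) = 511.8/EI
  at Y: UDL 20: wL³/(24EI) = 511.8/EI
  at X: point load 163 at a = 5.1: Pab(L + b)/(6LEI) = 659.5/EI
  at Y: point load 163 at a = 5.1: Pab(L + a)/(6LEI) = 753.7/EI
  θ_X0 = 1171/EI,  θ_Y0 = 1265/EI
Flexibility coefficients: a unit moment at one end gives L/(3EI) there and L/(6EI) at the far end, so f₁₁ = f₂₂ = 2.833/EI and f₁₂ = f₂₁ = 1.417/EI.
Compatibility — zero rotation at each built-in end:
  2.833 M_X + 1.417 M_Y = 1171
  1.417 M_X + 2.833 M_Y = 1265
Solving the pair gives M_X = 253.4 kN·m and M_Y = 319.9 kN·m (hogging).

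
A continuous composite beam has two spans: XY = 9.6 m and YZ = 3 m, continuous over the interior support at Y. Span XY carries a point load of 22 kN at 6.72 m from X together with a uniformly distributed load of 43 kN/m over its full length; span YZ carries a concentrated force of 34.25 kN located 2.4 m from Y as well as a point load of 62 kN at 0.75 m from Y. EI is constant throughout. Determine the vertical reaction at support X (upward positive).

R_X = 169.7 kN

Take M_Y as the redundant. Released structure: two simple spans XY and YZ with a hinge at Y.
Discontinuity in slope at Y on the released structure — sum the simple-span end rotations:
  span XY: point load 22 at a = 6.72: Pab(L + a)/(6LEI) = 120.6/EI
  span XY: UDL 43: wL³/(24EI) = 1585/EI
  span YZ: point load 34.25 at a = 2.4: Pab(L + b)/(6LEI) = 9.864/EI
  span YZ: point load 62 at a = 0.75: Pab(L + b)/(6LEI) = 30.52/EI
  relative rotation θ_0 = (1706 + 40.38)/EI = 1746/EI
A unit hogging moment at Y produces rotation L₁/(3EI) + L₂/(3EI) = 4.2/EI.
Slope continuity at Y: θ_0 = M_Y·4.2/EI, so M_Y = 1746/4.2 = 415.8 kN·m (hogging).
Span XY, ΣM about X with M_Y applied at Y: R_Y^{XY}·9.6 = 2129 + 415.8, so R_Y^{XY} = 265.1 kN and R_X = 434.8 − 265.1 = 169.7 kN.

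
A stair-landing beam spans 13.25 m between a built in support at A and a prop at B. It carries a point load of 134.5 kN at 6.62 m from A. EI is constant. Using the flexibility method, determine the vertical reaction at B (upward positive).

R_B = 41.97 kN

Release the roller at B. Primary structure: cantilever fixed at A.
Primary-structure tip deflection at B by superposition:
  point load 134.5 at a = 6.62: Pa²(3L − a)/(6EI) = 32547/EI
Tip deflection under a unit load at B: L³/(3EI) = 775.4/EI.
The prop prevents deflection at B: R_B = δ_0/δ_{BB} = 32547/775.4 = 41.97 kN.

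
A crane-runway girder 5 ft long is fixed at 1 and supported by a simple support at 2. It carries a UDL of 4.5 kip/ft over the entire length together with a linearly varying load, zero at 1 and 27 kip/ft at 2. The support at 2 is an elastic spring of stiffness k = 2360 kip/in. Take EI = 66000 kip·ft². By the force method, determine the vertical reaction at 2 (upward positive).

R_2 = 43.15 kip

Remove the prop at 2; the released (primary) structure is a cantilever built in at 1.
Deflection at 2 on the released cantilever, summing each load's contribution:
  UDL 4.5: wL⁴/(8EI) = 351.6/EI
  triangular load, peak 27 at the free end: 11w₀L⁴/(120EI) = 1547/EI
  δ_0 = 1898/EI
Flexibility coefficient — unit upward force at 2: δ_{22} = L³/(3EI) = 41.67/EI.
With EI = 66000 kip·ft²: δ_0 = 0.028764 ft and δ_{22} = 0.000631 ft/kip.
Compatibility — the spring shortens by R_2/k under the reaction it provides: δ_0 − R_2·δ_{22} = R_2/k. With 1/k = 1/(2360×12) ft/kip = 0.000035 ft/kip, R_2 = δ_0 / (δ_{22} + 1/k) = 0.028764 / (0.000631 + 0.000035) = 43.15 kip.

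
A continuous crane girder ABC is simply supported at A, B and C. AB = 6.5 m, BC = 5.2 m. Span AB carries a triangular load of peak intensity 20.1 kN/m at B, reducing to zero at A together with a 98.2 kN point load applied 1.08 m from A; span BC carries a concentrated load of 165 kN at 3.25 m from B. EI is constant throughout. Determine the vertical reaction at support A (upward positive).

Insert a hinge at B; M_B is the redundant, and each span becomes simply supported.
Rotations at B on the released spans (each span's end-slope, ×1/EI):
  span AB: triangular load, peak 20.1: w₀L³/(45EI) = 122.7/EI
  span AB: point load 98.2 at a = 1.08: Pab(L + a)/(6LEI) = 111.7/EI
  span BC: point load 165 at a = 3.25: Pab(L + b)/(6LEI) = 239.6/EI
  relative rotation θ_0 = (234.4 + 239.6)/EI = 474/EI
A unit hogging moment at B produces rotation L₁/(3EI) + L₂/(3EI) = 3.9/EI.
Slope continuity at B: θ_0 = M_B·3.9/EI, so M_B = 474/3.9 = 121.5 kN·m (hogging).
Span AB, ΣM about A with M_B applied at B: R_B^{AB}·6.5 = 389.1 + 121.5, so R_B^{AB} = 78.57 kN and R_A = 163.5 − 78.57 = 84.96 kN.

R_A = 84.96 kN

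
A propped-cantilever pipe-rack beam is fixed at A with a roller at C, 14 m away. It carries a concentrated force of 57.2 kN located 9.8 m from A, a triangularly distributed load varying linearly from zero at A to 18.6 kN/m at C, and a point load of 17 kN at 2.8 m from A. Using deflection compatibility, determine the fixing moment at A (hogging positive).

Release the roller at C. Primary structure: cantilever fixed at A.
Primary-structure tip deflection at C by superposition:
  point load 57.2 at a = 9.8: Pa²(3L − a)/(6EI) = 29482/EI
  triangular load, peak 18.6 at the free end: 11w₀L⁴/(120EI) = 65499/EI
  point load 17 at a = 2.8: Pa²(3L − a)/(6EI) = 870.8/EI
  δ_0 = 95852/EI
Flexibility coefficient — unit upward force at C: δ_{CC} = L³/(3EI) = 914.7/EI.
Compatibility at C: δ_0 − R_C·δ_{CC} = 0, so R_C = 95852/914.7 = 104.8 kN.
Moment equilibrium about A: M_A = Σ(load moments about A) − R_C·L = 1823 − 104.8×14 = 356.2 kN·m.

M_A = 356.2 kN·m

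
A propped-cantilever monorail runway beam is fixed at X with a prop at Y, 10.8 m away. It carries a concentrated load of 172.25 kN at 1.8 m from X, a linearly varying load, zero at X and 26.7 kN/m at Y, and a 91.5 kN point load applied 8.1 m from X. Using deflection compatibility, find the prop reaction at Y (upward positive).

Remove the prop at Y; the released (primary) structure is a cantilever built in at X.
Deflection at Y on the released cantilever, summing each load's contribution:
  point load 172.25 at a = 1.8: Pa²(3L − a)/(6EI) = 2846/EI
  triangular load, peak 26.7 at the free end: 11w₀L⁴/(120EI) = 33298/EI
  point load 91.5 at a = 8.1: Pa²(3L − a)/(6EI) = 24313/EI
  δ_0 = 60458/EI
Tip deflection under a unit load at Y: L³/(3EI) = 419.9/EI.
Compatibility at Y: δ_0 − R_Y·δ_{YY} = 0, so R_Y = 60458/419.9 = 144 kN.

R_Y = 144 kN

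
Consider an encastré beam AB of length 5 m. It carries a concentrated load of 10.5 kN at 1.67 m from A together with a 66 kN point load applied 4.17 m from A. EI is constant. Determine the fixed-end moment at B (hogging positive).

Take the two fixed-end moments M_A, M_B as redundants; the released structure is the simple span AB.
Simple-span end rotations at A and B under the given loads:
  at A: point load 10.5 at a = 1.67: Pab(L + b)/(6LEI) = 16.21/EI
  at B: point load 10.5 at a = 1.67: Pab(L + a)/(6LEI) = 12.98/EI
  at A: point load 66 at a = 4.17: Pab(L + b)/(6LEI) = 44.39/EI
  at B: point load 66 at a = 4.17: Pab(L + a)/(6LEI) = 69.82/EI
  θ_A0 = 60.61/EI,  θ_B0 = 82.81/EI
Flexibility coefficients: a unit moment at one end gives L/(3EI) there and L/(6EI) at the far end, so f₁₁ = f₂₂ = 1.667/EI and f₁₂ = f₂₁ = 0.8333/EI.
Compatibility — zero rotation at each built-in end:
  1.667 M_A + 0.8333 M_B = 60.61
  0.8333 M_A + 1.667 M_B = 82.81
Solving the pair gives M_A = 15.36 kN·m and M_B = 42 kN·m (hogging).

M_B = 42 kN·m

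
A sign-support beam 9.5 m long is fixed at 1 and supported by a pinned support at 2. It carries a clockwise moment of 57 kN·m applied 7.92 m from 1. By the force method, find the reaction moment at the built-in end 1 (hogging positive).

M_1 = -26.13 kN·m

Release the roller at 2. Primary structure: cantilever fixed at 1.
Downward deflection at the released point 2 due to the loads:
  clockwise couple 57 at a = 7.92: M₀a(2L − a)/(2EI) = 2501/EI
Flexibility coefficient — unit upward force at 2: δ_{22} = L³/(3EI) = 285.8/EI.
The prop prevents deflection at 2: R_2 = δ_0/δ_{22} = 2501/285.8 = 8.751 kN.
Moment equilibrium about 1: M_1 = Σ(load moments about 1) − R_2·L = 57 − 8.751×9.5 = -26.13 kN·m.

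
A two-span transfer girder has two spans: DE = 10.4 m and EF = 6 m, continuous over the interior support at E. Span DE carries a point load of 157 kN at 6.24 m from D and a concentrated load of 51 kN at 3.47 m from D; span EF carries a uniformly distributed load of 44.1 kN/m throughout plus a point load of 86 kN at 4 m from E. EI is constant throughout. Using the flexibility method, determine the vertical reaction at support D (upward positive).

R_D = 63.2 kN

Release continuity at E by inserting a hinge; the redundant is the internal moment M_E. The primary structure is two simply-supported spans DE and EF.
End slopes at the hinge E, treating each span as simply supported:
  span DE: point load 157 at a = 6.24: Pab(L + a)/(6LEI) = 1087/EI
  span DE: point load 51 at a = 3.47: Pab(L + a)/(6LEI) = 272.6/EI
  span EF: UDL 44.1: wL³/(24EI) = 396.9/EI
  span EF: point load 86 at a = 4: Pab(L + b)/(6LEI) = 152.9/EI
  relative rotation θ_0 = (1359 + 549.8)/EI = 1909/EI
A unit hogging moment at E produces rotation L₁/(3EI) + L₂/(3EI) = 5.467/EI.
Slope continuity at E: θ_0 = M_E·5.467/EI, so M_E = 1909/5.467 = 349.2 kN·m (hogging).
Span DE, ΣM about D with M_E applied at E: R_E^{DE}·10.4 = 1157 + 349.2, so R_E^{DE} = 144.8 kN and R_D = 208 − 144.8 = 63.2 kN.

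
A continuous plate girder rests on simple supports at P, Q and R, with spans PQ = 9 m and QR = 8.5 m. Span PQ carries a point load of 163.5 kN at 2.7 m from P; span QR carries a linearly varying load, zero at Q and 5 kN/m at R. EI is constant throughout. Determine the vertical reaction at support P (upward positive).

R_P = 101.8 kN

Insert a hinge at Q; M_Q is the redundant, and each span becomes simply supported.
Discontinuity in slope at Q on the released structure — sum the simple-span end rotations:
  span PQ: point load 163.5 at a = 2.7: Pab(L + a)/(6LEI) = 602.6/EI
  span QR: triangular load, peak 5: 7w₀L³/(360EI) = 59.71/EI
  relative rotation θ_0 = (602.6 + 59.71)/EI = 662.3/EI
A unit hogging moment at Q produces rotation L₁/(3EI) + L₂/(3EI) = 5.833/EI.
Compatibility: M_Q·(L₁+L₂)/(3EI) = θ_0, giving M_Q = 113.5 kN·m (hogging).
Span PQ, ΣM about P with M_Q applied at Q: R_Q^{PQ}·9 = 441.4 + 113.5, so R_Q^{PQ} = 61.66 kN and R_P = 163.5 − 61.66 = 101.8 kN.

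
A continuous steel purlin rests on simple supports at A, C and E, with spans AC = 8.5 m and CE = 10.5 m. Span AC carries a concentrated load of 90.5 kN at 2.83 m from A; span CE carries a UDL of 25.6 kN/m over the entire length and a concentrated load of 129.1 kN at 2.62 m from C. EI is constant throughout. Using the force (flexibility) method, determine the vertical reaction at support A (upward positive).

Insert a hinge at C; M_C is the redundant, and each span becomes simply supported.
Discontinuity in slope at C on the released structure — sum the simple-span end rotations:
  span AC: point load 90.5 at a = 2.83: Pab(L + a)/(6LEI) = 322.6/EI
  span CE: UDL 25.6: wL³/(24EI) = 1235/EI
  span CE: point load 129.1 at a = 2.62: Pab(L + b)/(6LEI) = 777.6/EI
  relative rotation θ_0 = (322.6 + 2012)/EI = 2335/EI
A unit hogging moment at C produces rotation L₁/(3EI) + L₂/(3EI) = 6.333/EI.
Compatibility: M_C·(L₁+L₂)/(3EI) = θ_0, giving M_C = 368.7 kN·m (hogging).
Span AC, ΣM about A with M_C applied at C: R_C^{AC}·8.5 = 256.1 + 368.7, so R_C^{AC} = 73.51 kN and R_A = 90.5 − 73.51 = 16.99 kN.

R_A = 16.99 kN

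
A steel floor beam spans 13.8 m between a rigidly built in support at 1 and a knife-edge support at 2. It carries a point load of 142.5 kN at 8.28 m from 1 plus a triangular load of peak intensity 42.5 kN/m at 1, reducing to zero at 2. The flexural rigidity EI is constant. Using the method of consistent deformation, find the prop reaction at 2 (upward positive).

R_2 = 120.2 kN

Choose R_2 as the redundant. The primary structure is the cantilever fixed at 1.
Deflection at 2 on the released cantilever, summing each load's contribution:
  point load 142.5 at a = 8.28: Pa²(3L − a)/(6EI) = 53928/EI
  triangular load, peak 42.5 at the fixed end: w₀L⁴/(30EI) = 51379/EI
  δ_0 = 105307/EI
Tip deflection under a unit load at 2: L³/(3EI) = 876/EI.
The prop prevents deflection at 2: R_2 = δ_0/δ_{22} = 105307/876 = 120.2 kN.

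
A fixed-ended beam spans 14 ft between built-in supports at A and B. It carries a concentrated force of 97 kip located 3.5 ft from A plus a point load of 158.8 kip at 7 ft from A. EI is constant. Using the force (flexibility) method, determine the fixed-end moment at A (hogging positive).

Take the two fixed-end moments M_A, M_B as redundants; the released structure is the simple span AB.
On the primary (simply-supported) span, the end slopes from the loading are:
  at A: point load 97 at a = 3.5: Pab(L + b)/(6LEI) = 1040/EI
  at B: point load 97 at a = 3.5: Pab(L + a)/(6LEI) = 742.7/EI
  at A: point load 158.8 at a = 7: Pab(L + b)/(6LEI) = 1945/EI
  at B: point load 158.8 at a = 7: Pab(L + a)/(6LEI) = 1945/EI
  θ_A0 = 2985/EI,  θ_B0 = 2688/EI
Flexibility coefficients: a unit moment at one end gives L/(3EI) there and L/(6EI) at the far end, so f₁₁ = f₂₂ = 4.667/EI and f₁₂ = f₂₁ = 2.333/EI.
Compatibility — zero rotation at each built-in end:
  4.667 M_A + 2.333 M_B = 2985
  2.333 M_A + 4.667 M_B = 2688
Solving the pair gives M_A = 468.9 kip·ft and M_B = 341.6 kip·ft (hogging).

M_A = 468.9 kip·ft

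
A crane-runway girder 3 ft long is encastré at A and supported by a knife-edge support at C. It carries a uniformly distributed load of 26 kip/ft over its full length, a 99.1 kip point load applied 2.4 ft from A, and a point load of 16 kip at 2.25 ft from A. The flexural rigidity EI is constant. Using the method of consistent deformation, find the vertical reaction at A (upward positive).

R_A = 83.96 kip

Take the reaction at C as the redundant and release it; the primary structure is a cantilever fixed at A.
Primary-structure tip deflection at C by superposition:
  UDL 26: wL⁴/(8EI) = 263.2/EI
  point load 99.1 at a = 2.4: Pa²(3L − a)/(6EI) = 627.9/EI
  point load 16 at a = 2.25: Pa²(3L − a)/(6EI) = 91.12/EI
  δ_0 = 982.3/EI
Flexibility coefficient — unit upward force at C: δ_{CC} = L³/(3EI) = 9/EI.
Compatibility at C: δ_0 − R_C·δ_{CC} = 0, so R_C = 982.3/9 = 109.1 kip.
Vertical equilibrium: R_A = ΣP − R_C = 193.1 − 109.1 = 83.96 kip.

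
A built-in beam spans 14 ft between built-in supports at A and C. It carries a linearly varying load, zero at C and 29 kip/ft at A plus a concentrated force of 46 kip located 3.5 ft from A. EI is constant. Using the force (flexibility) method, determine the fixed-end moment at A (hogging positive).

Release both end moments; the primary structure is a simply-supported span AC with redundants M_A and M_C.
End rotations of the released simple span under the applied load (×1/EI):
  at A: triangular load, peak 29: w₀L³/(45EI) = 1768/EI
  at C: triangular load, peak 29: 7w₀L³/(360EI) = 1547/EI
  at A: point load 46 at a = 3.5: Pab(L + b)/(6LEI) = 493.1/EI
  at C: point load 46 at a = 3.5: Pab(L + a)/(6LEI) = 352.2/EI
  θ_A0 = 2261/EI,  θ_C0 = 1899/EI
Flexibility coefficients: a unit moment at one end gives L/(3EI) there and L/(6EI) at the far end, so f₁₁ = f₂₂ = 4.667/EI and f₁₂ = f₂₁ = 2.333/EI.
Compatibility — zero rotation at each built-in end:
  4.667 M_A + 2.333 M_C = 2261
  2.333 M_A + 4.667 M_C = 1899
Solving the pair gives M_A = 374.8 kip·ft and M_C = 219.7 kip·ft (hogging).

M_A = 374.8 kip·ft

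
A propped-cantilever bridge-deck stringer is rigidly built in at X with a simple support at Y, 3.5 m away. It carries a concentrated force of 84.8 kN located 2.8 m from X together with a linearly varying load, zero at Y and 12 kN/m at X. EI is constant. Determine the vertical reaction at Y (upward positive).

Release the roller at Y. Primary structure: cantilever fixed at X.
Downward deflection at the released point Y due to the loads:
  point load 84.8 at a = 2.8: Pa²(3L − a)/(6EI) = 853.2/EI
  triangular load, peak 12 at the fixed end: w₀L⁴/(30EI) = 60.02/EI
  δ_0 = 913.2/EI
Flexibility coefficient — unit upward force at Y: δ_{YY} = L³/(3EI) = 14.29/EI.
The prop prevents deflection at Y: R_Y = δ_0/δ_{YY} = 913.2/14.29 = 63.9 kN.

R_Y = 63.9 kN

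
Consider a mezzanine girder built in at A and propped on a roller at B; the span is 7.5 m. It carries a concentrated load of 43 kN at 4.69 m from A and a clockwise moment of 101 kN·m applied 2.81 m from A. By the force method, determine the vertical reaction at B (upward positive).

Remove the prop at B; the released (primary) structure is a cantilever built in at A.
Free-end deflection of the primary structure under the applied loading (downward +):
  point load 43 at a = 4.69: Pa²(3L − a)/(6EI) = 2808/EI
  clockwise couple 101 at a = 2.81: M₀a(2L − a)/(2EI) = 1730/EI
  δ_0 = 4537/EI
Tip deflection under a unit load at B: L³/(3EI) = 140.6/EI.
The prop prevents deflection at B: R_B = δ_0/δ_{BB} = 4537/140.6 = 32.27 kN.

R_B = 32.27 kN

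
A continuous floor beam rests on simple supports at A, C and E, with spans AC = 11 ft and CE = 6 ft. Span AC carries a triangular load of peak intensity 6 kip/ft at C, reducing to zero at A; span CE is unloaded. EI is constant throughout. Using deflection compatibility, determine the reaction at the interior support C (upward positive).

R_C = 30.07 kip

Release continuity at C by inserting a hinge; the redundant is the internal moment M_C. The primary structure is two simply-supported spans AC and CE.
End slopes at the hinge C, treating each span as simply supported:
  span AC: triangular load, peak 6: w₀L³/(45EI) = 177.5/EI
  relative rotation θ_0 = (177.5 + 0)/EI = 177.5/EI
A unit hogging moment at C produces rotation L₁/(3EI) + L₂/(3EI) = 5.667/EI.
Slope continuity at C: θ_0 = M_C·5.667/EI, so M_C = 177.5/5.667 = 31.32 kip·ft (hogging).
Span AC, ΣM about A with M_C applied at C: R_C^{AC}·11 = 242 + 31.32, so R_C^{AC} = 24.85 kip and R_A = 33 − 24.85 = 8.153 kip.
Span CE, ΣM about E: R_C^{CE}·6 = 0 + 31.32, so R_C^{CE} = 5.22 kip and R_E = 0 − 5.22 = -5.22 kip.
R_C = 24.85 + 5.22 = 30.07 kip.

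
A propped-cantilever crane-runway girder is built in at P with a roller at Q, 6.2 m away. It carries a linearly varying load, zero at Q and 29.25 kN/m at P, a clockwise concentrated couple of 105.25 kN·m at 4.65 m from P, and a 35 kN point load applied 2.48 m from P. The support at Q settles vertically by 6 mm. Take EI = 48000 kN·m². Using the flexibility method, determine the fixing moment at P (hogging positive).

M_P = 96.34 kN·m

Choose R_Q as the redundant. The primary structure is the cantilever fixed at P.
Downward deflection at the released point Q due to the loads:
  triangular load, peak 29.25 at the fixed end: w₀L⁴/(30EI) = 1441/EI
  clockwise couple 105.25 at a = 4.65: M₀a(2L − a)/(2EI) = 1896/EI
  point load 35 at a = 2.48: Pa²(3L − a)/(6EI) = 578.3/EI
  δ_0 = 3916/EI
Tip deflection under a unit load at Q: L³/(3EI) = 79.44/EI.
With EI = 48000 kN·m²: δ_0 = 0.081573 m and δ_{QQ} = 0.001655 m/kN.
Compatibility — the beam at Q must follow the support down by 0.006 m: δ_0 − R_Q·δ_{QQ} = 0.006, so R_Q = (0.081573 − 0.006)/0.001655 = 45.66 kN.
Moment equilibrium about P: M_P = Σ(load moments about P) − R_Q·L = 379.4 − 45.66×6.2 = 96.34 kN·m.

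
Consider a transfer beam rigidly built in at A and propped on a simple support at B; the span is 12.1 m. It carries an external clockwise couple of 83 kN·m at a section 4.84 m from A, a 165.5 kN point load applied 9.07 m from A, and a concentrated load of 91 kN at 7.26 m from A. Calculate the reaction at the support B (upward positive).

Remove the prop at B; the released (primary) structure is a cantilever built in at A.
Free-end deflection of the primary structure under the applied loading (downward +):
  clockwise couple 83 at a = 4.84: M₀a(2L − a)/(2EI) = 3889/EI
  point load 165.5 at a = 9.07: Pa²(3L − a)/(6EI) = 61789/EI
  point load 91 at a = 7.26: Pa²(3L − a)/(6EI) = 23215/EI
  δ_0 = 88892/EI
Tip deflection under a unit load at B: L³/(3EI) = 590.5/EI.
Compatibility at B: δ_0 − R_B·δ_{BB} = 0, so R_B = 88892/590.5 = 150.5 kN.

R_B = 150.5 kN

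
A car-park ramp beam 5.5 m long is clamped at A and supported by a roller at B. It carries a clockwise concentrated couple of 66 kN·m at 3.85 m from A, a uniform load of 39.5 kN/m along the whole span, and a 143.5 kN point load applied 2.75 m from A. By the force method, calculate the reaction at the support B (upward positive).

Take the reaction at B as the redundant and release it; the primary structure is a cantilever fixed at A.
Downward deflection at the released point B due to the loads:
  clockwise couple 66 at a = 3.85: M₀a(2L − a)/(2EI) = 908.4/EI
  UDL 39.5: wL⁴/(8EI) = 4518/EI
  point load 143.5 at a = 2.75: Pa²(3L − a)/(6EI) = 2487/EI
  δ_0 = 7913/EI
Tip deflection under a unit load at B: L³/(3EI) = 55.46/EI.
Compatibility at B: δ_0 − R_B·δ_{BB} = 0, so R_B = 7913/55.46 = 142.7 kN.

R_B = 142.7 kN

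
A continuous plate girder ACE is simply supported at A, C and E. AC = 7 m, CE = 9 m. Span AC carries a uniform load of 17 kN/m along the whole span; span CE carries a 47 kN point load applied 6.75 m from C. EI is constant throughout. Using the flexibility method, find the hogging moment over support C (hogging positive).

M_C = 73.44 kN·m

Release continuity at C by inserting a hinge; the redundant is the internal moment M_C. The primary structure is two simply-supported spans AC and CE.
Rotations at C on the released spans (each span's end-slope, ×1/EI):
  span AC: UDL 17: wL³/(24EI) = 243/EI
  span CE: point load 47 at a = 6.75: Pab(L + b)/(6LEI) = 148.7/EI
  relative rotation θ_0 = (243 + 148.7)/EI = 391.7/EI
A unit hogging moment at C produces rotation L₁/(3EI) + L₂/(3EI) = 5.333/EI.
Compatibility: M_C·(L₁+L₂)/(3EI) = θ_0, giving M_C = 73.44 kN·m (hogging).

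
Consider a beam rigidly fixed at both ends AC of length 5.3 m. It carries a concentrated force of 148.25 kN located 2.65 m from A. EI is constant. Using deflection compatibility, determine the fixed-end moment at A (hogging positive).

Release both end moments; the primary structure is a simply-supported span AC with redundants M_A and M_C.
End rotations of the released simple span under the applied load (×1/EI):
  at A: point load 148.25 at a = 2.65: Pab(L + b)/(6LEI) = 260.3/EI
  at C: point load 148.25 at a = 2.65: Pab(L + a)/(6LEI) = 260.3/EI
  θ_A0 = 260.3/EI,  θ_C0 = 260.3/EI
Flexibility coefficients: a unit moment at one end gives L/(3EI) there and L/(6EI) at the far end, so f₁₁ = f₂₂ = 1.767/EI and f₁₂ = f₂₁ = 0.8833/EI.
Compatibility — zero rotation at each built-in end:
  1.767 M_A + 0.8833 M_C = 260.3
  0.8833 M_A + 1.767 M_C = 260.3
Solving the pair gives M_A = 98.22 kN·m and M_C = 98.22 kN·m (hogging).

M_A = 98.22 kN·m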